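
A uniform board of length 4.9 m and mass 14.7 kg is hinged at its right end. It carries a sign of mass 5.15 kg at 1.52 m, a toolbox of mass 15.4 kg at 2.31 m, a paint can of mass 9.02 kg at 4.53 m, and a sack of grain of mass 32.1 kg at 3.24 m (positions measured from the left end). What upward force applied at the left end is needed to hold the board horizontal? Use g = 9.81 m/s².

F ≈ 300 N

Sum moments about the right end (the unknown pivot reaction has zero arm there).
Beam weight: 14.7 × 9.81 = 144.2 N down at 2.45 m → arm 2.45 m, τ = 144.2 × 2.45 = 353.3 N·m counterclockwise.
Sign: 5.15 × 9.81 = 50.52 N down at 1.52 m → arm 3.38 m, τ = 50.52 × 3.38 = 170.8 N·m counterclockwise.
Toolbox: 15.4 × 9.81 = 151.1 N down at 2.31 m → arm 2.59 m, τ = 151.1 × 2.59 = 391.3 N·m counterclockwise.
Paint can: 9.02 × 9.81 = 88.49 N down at 4.53 m → arm 0.37 m, τ = 88.49 × 0.37 = 32.74 N·m counterclockwise.
Sack of grain: 32.1 × 9.81 = 314.9 N down at 3.24 m → arm 1.66 m, τ = 314.9 × 1.66 = 522.7 N·m counterclockwise.
Net moment of the loads = 1471 N·m counterclockwise.
The upward force F acts at the left end, arm 4.9 m, giving F × 4.9 clockwise.
Στ = 0 ⇒ F × 4.9 = 1471 ⇒ F = 1471 / 4.9 = 300 N.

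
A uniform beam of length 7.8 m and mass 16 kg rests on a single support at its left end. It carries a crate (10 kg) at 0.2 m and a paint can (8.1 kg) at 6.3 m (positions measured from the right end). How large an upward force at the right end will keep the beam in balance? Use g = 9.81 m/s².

About the left end:
Beam weight: 16 × 9.81 = 157 N down at 3.9 m → arm 3.9 m, τ = 157 × 3.9 = 612.3 N·m clockwise.
Crate: 10 × 9.81 = 98.1 N down at 0.2 m → arm 7.6 m, τ = 98.1 × 7.6 = 745.6 N·m clockwise.
Paint can: 8.1 × 9.81 = 79.46 N down at 6.3 m → arm 1.5 m, τ = 79.46 × 1.5 = 119.2 N·m clockwise.
Net moment of the loads = 1477 N·m clockwise.
The upward force F acts at the right end, arm 7.8 m, giving F × 7.8 counterclockwise.
Στ = 0 ⇒ F × 7.8 = 1477 ⇒ F = 1477 / 7.8 = 189 N.

F ≈ 189 N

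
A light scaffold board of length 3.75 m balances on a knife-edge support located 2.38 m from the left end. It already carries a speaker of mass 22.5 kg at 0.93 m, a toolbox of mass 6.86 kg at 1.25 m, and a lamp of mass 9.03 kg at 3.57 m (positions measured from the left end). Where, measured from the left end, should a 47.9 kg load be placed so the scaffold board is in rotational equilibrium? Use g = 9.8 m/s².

x ≈ 3 m from the left end

Sum moments about the knife-edge support (at 2.38 m from the left end) (the support reaction has zero arm there).
Speaker: 22.5 × 9.8 = 220.5 N down at 0.93 m → arm 1.45 m, τ = 220.5 × 1.45 = 319.7 N·m counterclockwise.
Toolbox: 6.86 × 9.8 = 67.23 N down at 1.25 m → arm 1.13 m, τ = 67.23 × 1.13 = 75.97 N·m counterclockwise.
Lamp: 9.03 × 9.8 = 88.49 N down at 3.57 m → arm 1.19 m, τ = 88.49 × 1.19 = 105.3 N·m clockwise.
Net moment of existing loads = 290.4 N·m counterclockwise.
The load weighs 47.9 × 9.8 = 469.4 N and must supply an equal clockwise moment, so its lever arm about the knife-edge support is 290.4 / 469.4 = 0.619 m.
That puts it at 2.38 + 0.619 = 3 m from the left end.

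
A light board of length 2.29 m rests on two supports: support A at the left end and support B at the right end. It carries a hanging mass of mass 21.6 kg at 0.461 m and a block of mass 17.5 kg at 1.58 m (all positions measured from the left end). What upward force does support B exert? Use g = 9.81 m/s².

R_B ≈ 161 N

Sum moments about support A (its reaction then has zero moment arm).
Hanging mass: 21.6 × 9.81 = 211.9 N down at 0.461 m → arm 0.461 m, τ = 211.9 × 0.461 = 97.69 N·m clockwise.
Block: 17.5 × 9.81 = 171.7 N down at 1.58 m → arm 1.58 m, τ = 171.7 × 1.58 = 271.3 N·m clockwise.
Net load moment about support A = 369 N·m clockwise.
Reaction R at support B is upward at 2.29 m, arm 2.29 m → moment R × 2.29 counterclockwise.
Setting net torque to zero: R × 2.29 = 369 → R = 161 N.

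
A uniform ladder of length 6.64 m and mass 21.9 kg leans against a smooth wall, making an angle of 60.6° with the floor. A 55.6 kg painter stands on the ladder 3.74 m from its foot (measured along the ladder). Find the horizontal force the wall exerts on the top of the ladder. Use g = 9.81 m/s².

Sum moments about the foot of the ladder (the floor normal and friction both act there and drop out).
Ladder weight 21.9×9.81 = 214.8 N acts at 3.32 m along the ladder; its horizontal arm is 3.32·cos60.6° = 1.63 m → τ = 350.1 N·m clockwise.
Painter: 55.6×9.81 = 545.4 N at 3.74 m → arm 1.836 m → τ = 1001 N·m clockwise.
Wall normal N acts horizontally at the top; its moment arm is the height L sinθ = 6.64·sin60.6° = 5.785 m, counterclockwise.
Setting net torque to zero: N × 5.785 = 1351 → N = 234 N.

N_wall ≈ 234 N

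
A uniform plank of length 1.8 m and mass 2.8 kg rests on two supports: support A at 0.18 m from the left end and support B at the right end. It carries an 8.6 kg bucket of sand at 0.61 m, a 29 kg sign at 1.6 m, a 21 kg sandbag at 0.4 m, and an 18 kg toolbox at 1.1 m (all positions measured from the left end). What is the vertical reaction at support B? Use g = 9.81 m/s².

About support A:
Beam weight: 2.8 × 9.81 = 27.47 N down at 0.9 m → arm 0.72 m, τ = 27.47 × 0.72 = 19.78 N·m clockwise.
Bucket of sand: 8.6 × 9.81 = 84.37 N down at 0.61 m → arm 0.43 m, τ = 84.37 × 0.43 = 36.28 N·m clockwise.
Sign: 29 × 9.81 = 284.5 N down at 1.6 m → arm 1.42 m, τ = 284.5 × 1.42 = 404 N·m clockwise.
Sandbag: 21 × 9.81 = 206 N down at 0.4 m → arm 0.22 m, τ = 206 × 0.22 = 45.32 N·m clockwise.
Toolbox: 18 × 9.81 = 176.6 N down at 1.1 m → arm 0.92 m, τ = 176.6 × 0.92 = 162.5 N·m clockwise.
Net load moment about support A = 667.9 N·m clockwise.
Reaction R at support B is upward at 1.8 m, arm 1.62 m → moment R × 1.62 counterclockwise.
Setting net torque to zero: R × 1.62 = 667.9 → R = 412 N.

R_B ≈ 412 N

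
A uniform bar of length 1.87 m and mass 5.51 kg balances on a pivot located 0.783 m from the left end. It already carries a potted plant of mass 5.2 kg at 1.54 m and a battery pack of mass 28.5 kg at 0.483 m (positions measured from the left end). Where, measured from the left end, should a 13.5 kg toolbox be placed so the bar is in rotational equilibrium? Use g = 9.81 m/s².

x ≈ 1.06 m from the left end

Sum moments about the pivot (at 0.783 m from the left end) (the support reaction has zero arm there).
Beam weight: 5.51 × 9.81 = 54.05 N down at 0.935 m → arm 0.152 m, τ = 54.05 × 0.152 = 8.216 N·m clockwise.
Potted plant: 5.2 × 9.81 = 51.01 N down at 1.54 m → arm 0.757 m, τ = 51.01 × 0.757 = 38.61 N·m clockwise.
Battery pack: 28.5 × 9.81 = 279.6 N down at 0.483 m → arm 0.3 m, τ = 279.6 × 0.3 = 83.88 N·m counterclockwise.
Net moment of existing loads = 37.05 N·m counterclockwise.
The toolbox weighs 13.5 × 9.81 = 132.4 N and must supply an equal clockwise moment, so its lever arm about the pivot is 37.05 / 132.4 = 0.28 m.
That puts it at 0.783 + 0.28 = 1.06 m from the left end.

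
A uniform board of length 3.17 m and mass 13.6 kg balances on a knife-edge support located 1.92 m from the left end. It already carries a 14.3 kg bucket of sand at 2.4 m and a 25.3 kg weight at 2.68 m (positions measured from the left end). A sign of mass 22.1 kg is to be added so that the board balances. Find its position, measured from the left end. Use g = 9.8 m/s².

Take moments about the knife-edge support (at 1.92 m from the left end).
Beam weight: 13.6 × 9.8 = 133.3 N down at 1.585 m → arm 0.335 m, τ = 133.3 × 0.335 = 44.66 N·m counterclockwise.
Bucket of sand: 14.3 × 9.8 = 140.1 N down at 2.4 m → arm 0.48 m, τ = 140.1 × 0.48 = 67.25 N·m clockwise.
Weight: 25.3 × 9.8 = 247.9 N down at 2.68 m → arm 0.76 m, τ = 247.9 × 0.76 = 188.4 N·m clockwise.
Net moment of existing loads = 211 N·m clockwise.
The sign weighs 22.1 × 9.8 = 216.6 N and must supply an equal counterclockwise moment, so its lever arm about the knife-edge support is 211 / 216.6 = 0.974 m.
That puts it at 1.92 − 0.974 = 0.946 m from the left end.

x ≈ 0.946 m from the left end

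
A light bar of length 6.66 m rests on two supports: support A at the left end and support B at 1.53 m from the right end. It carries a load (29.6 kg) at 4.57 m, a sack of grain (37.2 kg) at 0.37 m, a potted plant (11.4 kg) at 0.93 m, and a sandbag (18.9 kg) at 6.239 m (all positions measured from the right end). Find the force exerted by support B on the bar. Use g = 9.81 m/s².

R_B ≈ 706 N

Choose support A as the axis so its reaction then has zero moment arm.
Load: 29.6 × 9.81 = 290.4 N down at 4.57 m → arm 2.09 m, τ = 290.4 × 2.09 = 606.9 N·m clockwise.
Sack of grain: 37.2 × 9.81 = 364.9 N down at 0.37 m → arm 6.29 m, τ = 364.9 × 6.29 = 2295 N·m clockwise.
Potted plant: 11.4 × 9.81 = 111.8 N down at 0.93 m → arm 5.73 m, τ = 111.8 × 5.73 = 640.6 N·m clockwise.
Sandbag: 18.9 × 9.81 = 185.4 N down at 6.239 m → arm 0.421 m, τ = 185.4 × 0.421 = 78.05 N·m clockwise.
Net load moment about support A = 3621 N·m clockwise.
Reaction R at support B is upward at 1.53 m, arm 5.13 m → moment R × 5.13 counterclockwise.
Balancing moments: R × 5.13 = 3621, giving R = 706 N.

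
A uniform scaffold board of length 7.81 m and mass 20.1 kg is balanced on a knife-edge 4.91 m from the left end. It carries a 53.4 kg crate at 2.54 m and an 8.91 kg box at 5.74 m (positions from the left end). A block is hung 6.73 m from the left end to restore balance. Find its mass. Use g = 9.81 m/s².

Sum moments about the knife-edge (at 4.91 m from the left end) (the support reaction has zero arm there).
Beam weight: 20.1 × 9.81 = 197.2 N down at 3.905 m → arm 1.005 m, τ = 197.2 × 1.005 = 198.2 N·m counterclockwise.
Crate: 53.4 × 9.81 = 523.9 N down at 2.54 m → arm 2.37 m, τ = 523.9 × 2.37 = 1242 N·m counterclockwise.
Box: 8.91 × 9.81 = 87.41 N down at 5.74 m → arm 0.83 m, τ = 87.41 × 0.83 = 72.55 N·m clockwise.
Net moment of known loads = 1368 N·m counterclockwise.
An unknown mass m at 6.73 m has arm 1.82 m; its moment is m·g·1.82 clockwise.
Balancing moments: m × 9.81 × 1.82 = 1368, giving m = 1368 / (9.81 × 1.82) = 76.6 kg.

m ≈ 76.6 kg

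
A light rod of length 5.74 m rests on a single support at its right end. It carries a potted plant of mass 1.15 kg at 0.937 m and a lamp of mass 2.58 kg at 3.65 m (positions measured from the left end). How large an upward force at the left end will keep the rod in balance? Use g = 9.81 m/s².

Take moments about the right end.
Potted plant: 1.15 × 9.81 = 11.28 N down at 0.937 m → arm 4.803 m, τ = 11.28 × 4.803 = 54.18 N·m counterclockwise.
Lamp: 2.58 × 9.81 = 25.31 N down at 3.65 m → arm 2.09 m, τ = 25.31 × 2.09 = 52.9 N·m counterclockwise.
Net moment of the loads = 107.1 N·m counterclockwise.
The upward force F acts at the left end, arm 5.74 m, giving F × 5.74 clockwise.
Στ = 0 ⇒ F × 5.74 = 107.1 ⇒ F = 107.1 / 5.74 = 18.7 N.

F ≈ 18.7 N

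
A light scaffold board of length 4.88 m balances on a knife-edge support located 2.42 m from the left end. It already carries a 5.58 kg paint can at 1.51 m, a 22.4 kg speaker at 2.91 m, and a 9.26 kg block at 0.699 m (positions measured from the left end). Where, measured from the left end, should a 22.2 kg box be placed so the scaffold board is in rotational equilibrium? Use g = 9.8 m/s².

x ≈ 2.87 m from the left end

Taking torques about the knife-edge support (at 2.42 m from the left end):
Paint can: 5.58 × 9.8 = 54.68 N down at 1.51 m → arm 0.91 m, τ = 54.68 × 0.91 = 49.76 N·m counterclockwise.
Speaker: 22.4 × 9.8 = 219.5 N down at 2.91 m → arm 0.49 m, τ = 219.5 × 0.49 = 107.6 N·m clockwise.
Block: 9.26 × 9.8 = 90.75 N down at 0.699 m → arm 1.721 m, τ = 90.75 × 1.721 = 156.2 N·m counterclockwise.
Net moment of existing loads = 98.36 N·m counterclockwise.
The box weighs 22.2 × 9.8 = 217.6 N and must supply an equal clockwise moment, so its lever arm about the knife-edge support is 98.36 / 217.6 = 0.452 m.
That puts it at 2.42 + 0.452 = 2.87 m from the left end.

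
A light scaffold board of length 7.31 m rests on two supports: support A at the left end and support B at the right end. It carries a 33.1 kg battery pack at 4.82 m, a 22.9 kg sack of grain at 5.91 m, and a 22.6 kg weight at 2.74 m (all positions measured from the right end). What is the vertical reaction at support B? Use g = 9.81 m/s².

Taking torques about support A:
Battery pack: 33.1 × 9.81 = 324.7 N down at 4.82 m → arm 2.49 m, τ = 324.7 × 2.49 = 808.5 N·m clockwise.
Sack of grain: 22.9 × 9.81 = 224.6 N down at 5.91 m → arm 1.4 m, τ = 224.6 × 1.4 = 314.4 N·m clockwise.
Weight: 22.6 × 9.81 = 221.7 N down at 2.74 m → arm 4.57 m, τ = 221.7 × 4.57 = 1013 N·m clockwise.
Net load moment about support A = 2136 N·m clockwise.
Reaction R at support B is upward at 0 m, arm 7.31 m → moment R × 7.31 counterclockwise.
For rotational equilibrium, R × 7.31 = 2136, so R = 292 N.

R_B ≈ 292 N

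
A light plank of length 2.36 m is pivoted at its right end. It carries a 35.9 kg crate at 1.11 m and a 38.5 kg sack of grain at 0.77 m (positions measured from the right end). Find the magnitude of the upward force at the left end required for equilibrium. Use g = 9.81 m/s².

F ≈ 289 N

Taking torques about the right end:
Crate: 35.9 × 9.81 = 352.2 N down at 1.11 m → arm 1.11 m, τ = 352.2 × 1.11 = 390.9 N·m counterclockwise.
Sack of grain: 38.5 × 9.81 = 377.7 N down at 0.77 m → arm 0.77 m, τ = 377.7 × 0.77 = 290.8 N·m counterclockwise.
Net moment of the loads = 681.7 N·m counterclockwise.
The upward force F acts at the left end, arm 2.36 m, giving F × 2.36 clockwise.
Balancing moments: F × 2.36 = 681.7, giving F = 681.7 / 2.36 = 289 N.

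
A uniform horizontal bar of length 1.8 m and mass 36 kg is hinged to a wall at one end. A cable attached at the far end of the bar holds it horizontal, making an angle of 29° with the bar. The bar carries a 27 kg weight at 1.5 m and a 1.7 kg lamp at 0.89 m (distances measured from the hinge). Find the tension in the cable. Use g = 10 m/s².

T ≈ 853 N

Sum moments about the hinge (the unknown hinge reaction has zero arm there).
Beam weight: 36 × 10 = 360 N down at 0.9 m → arm 0.9 m, τ = 360 × 0.9 = 324 N·m clockwise.
Weight: 27 × 10 = 270 N down at 1.5 m → arm 1.5 m, τ = 270 × 1.5 = 405 N·m clockwise.
Lamp: 1.7 × 10 = 17 N down at 0.89 m → arm 0.89 m, τ = 17 × 0.89 = 15.13 N·m clockwise.
Total clockwise load moment = 744.1 N·m.
The cable tension T acts at 1.8 m; only its component perpendicular to the bar, T sinθ, produces torque. sin 29° = 0.4848.
Setting net torque to zero: T × 1.8 × 0.4848 = 744.1 → T = 744.1 / 0.8726 = 853 N.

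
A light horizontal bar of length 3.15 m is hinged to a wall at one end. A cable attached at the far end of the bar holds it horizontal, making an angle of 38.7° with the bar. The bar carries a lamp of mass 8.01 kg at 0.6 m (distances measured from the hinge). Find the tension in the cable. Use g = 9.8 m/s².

Taking torques about the hinge:
Lamp: 8.01 × 9.8 = 78.5 N down at 0.6 m → arm 0.6 m, τ = 78.5 × 0.6 = 47.1 N·m clockwise.
Total clockwise load moment = 47.1 N·m.
The cable tension T acts at 3.15 m; only its component perpendicular to the bar, T sinθ, produces torque. sin 38.7° = 0.6252.
Στ = 0 ⇒ T × 3.15 × 0.6252 = 47.1 ⇒ T = 47.1 / 1.969 = 23.9 N.

T ≈ 23.9 N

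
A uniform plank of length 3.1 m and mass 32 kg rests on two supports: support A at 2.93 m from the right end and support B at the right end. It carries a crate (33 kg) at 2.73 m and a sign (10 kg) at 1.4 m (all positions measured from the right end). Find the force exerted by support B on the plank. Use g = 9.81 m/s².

Take moments about support A.
Beam weight: 32 × 9.81 = 313.9 N down at 1.55 m → arm 1.38 m, τ = 313.9 × 1.38 = 433.2 N·m clockwise.
Crate: 33 × 9.81 = 323.7 N down at 2.73 m → arm 0.2 m, τ = 323.7 × 0.2 = 64.74 N·m clockwise.
Sign: 10 × 9.81 = 98.1 N down at 1.4 m → arm 1.53 m, τ = 98.1 × 1.53 = 150.1 N·m clockwise.
Net load moment about support A = 648 N·m clockwise.
Reaction R at support B is upward at 0 m, arm 2.93 m → moment R × 2.93 counterclockwise.
Setting net torque to zero: R × 2.93 = 648 → R = 221 N.

R_B ≈ 221 N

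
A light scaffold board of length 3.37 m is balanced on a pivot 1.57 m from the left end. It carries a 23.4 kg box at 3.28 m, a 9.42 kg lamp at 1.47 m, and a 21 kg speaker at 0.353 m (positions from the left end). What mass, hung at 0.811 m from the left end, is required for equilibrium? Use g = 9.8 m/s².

Taking torques about the pivot (at 1.57 m from the left end):
Box: 23.4 × 9.8 = 229.3 N down at 3.28 m → arm 1.71 m, τ = 229.3 × 1.71 = 392.1 N·m clockwise.
Lamp: 9.42 × 9.8 = 92.32 N down at 1.47 m → arm 0.1 m, τ = 92.32 × 0.1 = 9.232 N·m counterclockwise.
Speaker: 21 × 9.8 = 205.8 N down at 0.353 m → arm 1.217 m, τ = 205.8 × 1.217 = 250.5 N·m counterclockwise.
Net moment of known loads = 132.4 N·m clockwise.
An unknown mass m at 0.811 m has arm 0.759 m; its moment is m·g·0.759 counterclockwise.
For rotational equilibrium, m × 9.8 × 0.759 = 132.4, so m = 132.4 / (9.8 × 0.759) = 17.8 kg.

m ≈ 17.8 kg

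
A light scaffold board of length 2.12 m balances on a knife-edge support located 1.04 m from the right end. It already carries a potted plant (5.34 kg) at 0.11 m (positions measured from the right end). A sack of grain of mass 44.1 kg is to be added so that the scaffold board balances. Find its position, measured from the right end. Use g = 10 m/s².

About the knife-edge support (at 1.04 m from the right end):
Potted plant: 5.34 × 10 = 53.4 N down at 0.11 m → arm 0.93 m, τ = 53.4 × 0.93 = 49.66 N·m clockwise.
Net moment of existing loads = 49.66 N·m clockwise.
The sack of grain weighs 44.1 × 10 = 441 N and must supply an equal counterclockwise moment, so its lever arm about the knife-edge support is 49.66 / 441 = 0.113 m.
That puts it at 1.04 + 0.113 = 1.15 m from the right end.

x ≈ 1.15 m from the right end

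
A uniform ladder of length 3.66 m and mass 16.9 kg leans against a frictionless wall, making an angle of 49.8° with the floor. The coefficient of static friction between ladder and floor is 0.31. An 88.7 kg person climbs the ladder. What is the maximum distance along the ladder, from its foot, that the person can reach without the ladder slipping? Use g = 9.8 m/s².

Take moments about the foot of the ladder.
Ladder weight 16.9×9.8 = 165.6 N acts at 1.83 m along the ladder; its horizontal arm is 1.83·cos49.8° = 1.181 m → τ = 195.6 N·m clockwise.
Person weight 88.7×9.8 = 869.3 N at distance d → arm d·cos49.8° → τ = 869.3·d·0.6455 clockwise.
Wall normal N at the top has arm L sinθ = 2.795 m counterclockwise, so Στ = 0 gives N·2.795 = 195.6 + 561.1·d.
ΣFy = 0 ⇒ N_floor = 1035 N, so the maximum friction is μ_s·N_floor = 0.31×1035 = 320.9 N. ΣFx = 0 ⇒ N_wall = f, so at the slipping point N = 320.9 N.
Substituting: 320.9×2.795 = 195.6 + 561.1·d ⇒ d = (896.9 − 195.6) / 561.1 = 1.25 m.

d ≈ 1.25 m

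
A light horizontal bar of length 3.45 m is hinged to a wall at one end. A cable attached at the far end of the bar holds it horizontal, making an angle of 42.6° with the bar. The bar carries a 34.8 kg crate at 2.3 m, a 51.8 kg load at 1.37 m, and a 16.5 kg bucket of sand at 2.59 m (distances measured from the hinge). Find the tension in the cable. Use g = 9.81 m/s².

T ≈ 814 N

About the hinge:
Crate: 34.8 × 9.81 = 341.4 N down at 2.3 m → arm 2.3 m, τ = 341.4 × 2.3 = 785.2 N·m clockwise.
Load: 51.8 × 9.81 = 508.2 N down at 1.37 m → arm 1.37 m, τ = 508.2 × 1.37 = 696.2 N·m clockwise.
Bucket of sand: 16.5 × 9.81 = 161.9 N down at 2.59 m → arm 2.59 m, τ = 161.9 × 2.59 = 419.3 N·m clockwise.
Total clockwise load moment = 1901 N·m.
The cable tension T acts at 3.45 m; only its component perpendicular to the bar, T sinθ, produces torque. sin 42.6° = 0.6769.
Στ = 0 ⇒ T × 3.45 × 0.6769 = 1901 ⇒ T = 1901 / 2.335 = 814 N.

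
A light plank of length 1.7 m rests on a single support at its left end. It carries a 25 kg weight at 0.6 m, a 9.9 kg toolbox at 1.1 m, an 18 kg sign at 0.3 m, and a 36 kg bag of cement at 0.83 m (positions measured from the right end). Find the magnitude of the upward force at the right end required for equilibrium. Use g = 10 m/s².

Take moments about the left end.
Weight: 25 × 10 = 250 N down at 0.6 m → arm 1.1 m, τ = 250 × 1.1 = 275 N·m clockwise.
Toolbox: 9.9 × 10 = 99 N down at 1.1 m → arm 0.6 m, τ = 99 × 0.6 = 59.4 N·m clockwise.
Sign: 18 × 10 = 180 N down at 0.3 m → arm 1.4 m, τ = 180 × 1.4 = 252 N·m clockwise.
Bag of cement: 36 × 10 = 360 N down at 0.83 m → arm 0.87 m, τ = 360 × 0.87 = 313.2 N·m clockwise.
Net moment of the loads = 899.6 N·m clockwise.
The upward force F acts at the right end, arm 1.7 m, giving F × 1.7 counterclockwise.
Balancing moments: F × 1.7 = 899.6, giving F = 899.6 / 1.7 = 529 N.

F ≈ 529 N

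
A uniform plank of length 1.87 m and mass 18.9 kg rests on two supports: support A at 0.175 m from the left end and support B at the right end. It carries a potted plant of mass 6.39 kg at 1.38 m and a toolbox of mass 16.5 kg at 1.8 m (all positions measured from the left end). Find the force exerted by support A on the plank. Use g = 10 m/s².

R_A ≈ 130 N

Taking torques about support B:
Beam weight: 18.9 × 10 = 189 N down at 0.935 m → arm 0.935 m, τ = 189 × 0.935 = 176.7 N·m counterclockwise.
Potted plant: 6.39 × 10 = 63.9 N down at 1.38 m → arm 0.49 m, τ = 63.9 × 0.49 = 31.31 N·m counterclockwise.
Toolbox: 16.5 × 10 = 165 N down at 1.8 m → arm 0.07 m, τ = 165 × 0.07 = 11.55 N·m counterclockwise.
Net load moment about support B = 219.6 N·m counterclockwise.
Reaction R at support A is upward at 0.175 m, arm 1.695 m → moment R × 1.695 clockwise.
Στ = 0 ⇒ R × 1.695 = 219.6 ⇒ R = 130 N.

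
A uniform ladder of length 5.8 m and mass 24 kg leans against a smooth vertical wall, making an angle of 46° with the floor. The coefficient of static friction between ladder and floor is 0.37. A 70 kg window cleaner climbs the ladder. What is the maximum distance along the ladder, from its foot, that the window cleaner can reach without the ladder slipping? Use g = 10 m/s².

d ≈ 1.99 m

Taking torques about the foot of the ladder:
Ladder weight 24×10 = 240 N acts at 2.9 m along the ladder; its horizontal arm is 2.9·cos46° = 2.015 m → τ = 483.6 N·m clockwise.
Window cleaner weight 70×10 = 700 N at distance d → arm d·cos46° → τ = 700·d·0.6947 clockwise.
Wall normal N at the top has arm L sinθ = 4.172 m counterclockwise, so Στ = 0 gives N·4.172 = 483.6 + 486.3·d.
ΣFy = 0 ⇒ N_floor = 940 N, so the maximum friction is μ_s·N_floor = 0.37×940 = 347.8 N. ΣFx = 0 ⇒ N_wall = f, so at the slipping point N = 347.8 N.
Substituting: 347.8×4.172 = 483.6 + 486.3·d ⇒ d = (1451 − 483.6) / 486.3 = 1.99 m.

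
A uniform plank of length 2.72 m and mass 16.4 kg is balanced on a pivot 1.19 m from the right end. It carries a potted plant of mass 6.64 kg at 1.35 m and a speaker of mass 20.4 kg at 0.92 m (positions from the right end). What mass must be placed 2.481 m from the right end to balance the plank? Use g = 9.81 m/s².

m ≈ 1.28 kg

Choose the pivot (at 1.19 m from the right end) as the axis so the support reaction has zero arm there.
Beam weight: 16.4 × 9.81 = 160.9 N down at 1.36 m → arm 0.17 m, τ = 160.9 × 0.17 = 27.35 N·m counterclockwise.
Potted plant: 6.64 × 9.81 = 65.14 N down at 1.35 m → arm 0.16 m, τ = 65.14 × 0.16 = 10.42 N·m counterclockwise.
Speaker: 20.4 × 9.81 = 200.1 N down at 0.92 m → arm 0.27 m, τ = 200.1 × 0.27 = 54.03 N·m clockwise.
Net moment of known loads = 16.26 N·m clockwise.
An unknown mass m at 2.481 m has arm 1.291 m; its moment is m·g·1.291 counterclockwise.
Στ = 0 ⇒ m × 9.81 × 1.291 = 16.26 ⇒ m = 16.26 / (9.81 × 1.291) = 1.28 kg.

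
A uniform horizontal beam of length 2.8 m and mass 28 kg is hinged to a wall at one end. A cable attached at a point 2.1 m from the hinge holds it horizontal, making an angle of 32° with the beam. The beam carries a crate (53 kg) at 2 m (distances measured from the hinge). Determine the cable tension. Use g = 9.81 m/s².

T ≈ 1280 N

Choose the hinge as the axis so the unknown hinge reaction has zero arm there.
Beam weight: 28 × 9.81 = 274.7 N down at 1.4 m → arm 1.4 m, τ = 274.7 × 1.4 = 384.6 N·m clockwise.
Crate: 53 × 9.81 = 519.9 N down at 2 m → arm 2 m, τ = 519.9 × 2 = 1040 N·m clockwise.
Total clockwise load moment = 1425 N·m.
The cable tension T acts at 2.1 m; only its component perpendicular to the beam, T sinθ, produces torque. sin 32° = 0.5299.
For rotational equilibrium, T × 2.1 × 0.5299 = 1425, so T = 1425 / 1.113 = 1280 N.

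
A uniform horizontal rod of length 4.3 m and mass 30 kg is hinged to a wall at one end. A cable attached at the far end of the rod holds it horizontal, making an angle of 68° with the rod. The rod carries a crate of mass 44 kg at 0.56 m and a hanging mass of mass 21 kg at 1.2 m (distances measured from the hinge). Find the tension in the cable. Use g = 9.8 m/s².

Take moments about the hinge.
Beam weight: 30 × 9.8 = 294 N down at 2.15 m → arm 2.15 m, τ = 294 × 2.15 = 632.1 N·m clockwise.
Crate: 44 × 9.8 = 431.2 N down at 0.56 m → arm 0.56 m, τ = 431.2 × 0.56 = 241.5 N·m clockwise.
Hanging mass: 21 × 9.8 = 205.8 N down at 1.2 m → arm 1.2 m, τ = 205.8 × 1.2 = 247 N·m clockwise.
Total clockwise load moment = 1121 N·m.
The cable tension T acts at 4.3 m; only its component perpendicular to the rod, T sinθ, produces torque. sin 68° = 0.9272.
For rotational equilibrium, T × 4.3 × 0.9272 = 1121, so T = 1121 / 3.987 = 281 N.

T ≈ 281 N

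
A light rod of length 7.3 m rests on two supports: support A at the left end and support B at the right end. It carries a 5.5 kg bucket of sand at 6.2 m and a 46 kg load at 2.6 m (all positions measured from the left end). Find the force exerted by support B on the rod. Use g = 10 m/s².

R_B ≈ 211 N

About support A:
Bucket of sand: 5.5 × 10 = 55 N down at 6.2 m → arm 6.2 m, τ = 55 × 6.2 = 341 N·m clockwise.
Load: 46 × 10 = 460 N down at 2.6 m → arm 2.6 m, τ = 460 × 2.6 = 1196 N·m clockwise.
Net load moment about support A = 1537 N·m clockwise.
Reaction R at support B is upward at 7.3 m, arm 7.3 m → moment R × 7.3 counterclockwise.
Balancing moments: R × 7.3 = 1537, giving R = 211 N.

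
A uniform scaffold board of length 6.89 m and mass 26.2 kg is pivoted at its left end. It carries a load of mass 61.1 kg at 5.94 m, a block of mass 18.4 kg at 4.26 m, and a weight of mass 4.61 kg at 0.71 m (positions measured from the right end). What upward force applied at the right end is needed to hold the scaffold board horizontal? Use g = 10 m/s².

F ≈ 327 N

Take moments about the left end.
Beam weight: 26.2 × 10 = 262 N down at 3.445 m → arm 3.445 m, τ = 262 × 3.445 = 902.6 N·m clockwise.
Load: 61.1 × 10 = 611 N down at 5.94 m → arm 0.95 m, τ = 611 × 0.95 = 580.4 N·m clockwise.
Block: 18.4 × 10 = 184 N down at 4.26 m → arm 2.63 m, τ = 184 × 2.63 = 483.9 N·m clockwise.
Weight: 4.61 × 10 = 46.1 N down at 0.71 m → arm 6.18 m, τ = 46.1 × 6.18 = 284.9 N·m clockwise.
Net moment of the loads = 2252 N·m clockwise.
The upward force F acts at the right end, arm 6.89 m, giving F × 6.89 counterclockwise.
Setting net torque to zero: F × 6.89 = 2252 → F = 2252 / 6.89 = 327 N.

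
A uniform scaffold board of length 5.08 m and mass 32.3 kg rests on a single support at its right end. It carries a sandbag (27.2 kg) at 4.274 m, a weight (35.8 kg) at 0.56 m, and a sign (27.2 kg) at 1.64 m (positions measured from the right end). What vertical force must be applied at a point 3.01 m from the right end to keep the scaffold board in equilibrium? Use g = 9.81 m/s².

F ≈ 857 N

Choose the right end as the axis so the unknown pivot reaction has zero arm there.
Beam weight: 32.3 × 9.81 = 316.9 N down at 2.54 m → arm 2.54 m, τ = 316.9 × 2.54 = 804.9 N·m counterclockwise.
Sandbag: 27.2 × 9.81 = 266.8 N down at 4.274 m → arm 4.274 m, τ = 266.8 × 4.274 = 1140 N·m counterclockwise.
Weight: 35.8 × 9.81 = 351.2 N down at 0.56 m → arm 0.56 m, τ = 351.2 × 0.56 = 196.7 N·m counterclockwise.
Sign: 27.2 × 9.81 = 266.8 N down at 1.64 m → arm 1.64 m, τ = 266.8 × 1.64 = 437.6 N·m counterclockwise.
Net moment of the loads = 2579 N·m counterclockwise.
The upward force F acts at a point 3.01 m from the right end, arm 3.01 m, giving F × 3.01 clockwise.
For rotational equilibrium, F × 3.01 = 2579, so F = 2579 / 3.01 = 857 N.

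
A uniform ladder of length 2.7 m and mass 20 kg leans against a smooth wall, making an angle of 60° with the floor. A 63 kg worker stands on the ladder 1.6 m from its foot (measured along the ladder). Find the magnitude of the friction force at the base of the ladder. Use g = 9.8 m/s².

f ≈ 268 N

Choose the foot of the ladder as the axis so the floor normal and friction both act there and drop out.
Ladder weight 20×9.8 = 196 N acts at 1.35 m along the ladder; its horizontal arm is 1.35·cos60° = 0.675 m → τ = 132.3 N·m clockwise.
Worker: 63×9.8 = 617.4 N at 1.6 m → arm 0.8 m → τ = 493.9 N·m clockwise.
Wall normal N acts horizontally at the top; its moment arm is the height L sinθ = 2.7·sin60° = 2.338 m, counterclockwise.
For rotational equilibrium, N × 2.338 = 626.2, so N = 268 N.
ΣFx = 0: friction at the foot balances the wall's push, so f = N_wall = 268 N.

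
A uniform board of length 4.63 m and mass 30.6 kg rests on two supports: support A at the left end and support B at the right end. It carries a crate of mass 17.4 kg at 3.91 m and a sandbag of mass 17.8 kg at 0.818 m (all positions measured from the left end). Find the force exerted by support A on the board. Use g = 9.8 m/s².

Taking torques about support B:
Beam weight: 30.6 × 9.8 = 299.9 N down at 2.315 m → arm 2.315 m, τ = 299.9 × 2.315 = 694.3 N·m counterclockwise.
Crate: 17.4 × 9.8 = 170.5 N down at 3.91 m → arm 0.72 m, τ = 170.5 × 0.72 = 122.8 N·m counterclockwise.
Sandbag: 17.8 × 9.8 = 174.4 N down at 0.818 m → arm 3.812 m, τ = 174.4 × 3.812 = 664.8 N·m counterclockwise.
Net load moment about support B = 1482 N·m counterclockwise.
Reaction R at support A is upward at 0 m, arm 4.63 m → moment R × 4.63 clockwise.
Balancing moments: R × 4.63 = 1482, giving R = 320 N.

R_A ≈ 320 N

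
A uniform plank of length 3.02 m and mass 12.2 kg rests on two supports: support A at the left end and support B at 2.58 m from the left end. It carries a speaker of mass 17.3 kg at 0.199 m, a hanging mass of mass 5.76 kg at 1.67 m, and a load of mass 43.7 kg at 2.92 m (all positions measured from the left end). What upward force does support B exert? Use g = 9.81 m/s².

Choose support A as the axis so its reaction then has zero moment arm.
Beam weight: 12.2 × 9.81 = 119.7 N down at 1.51 m → arm 1.51 m, τ = 119.7 × 1.51 = 180.7 N·m clockwise.
Speaker: 17.3 × 9.81 = 169.7 N down at 0.199 m → arm 0.199 m, τ = 169.7 × 0.199 = 33.77 N·m clockwise.
Hanging mass: 5.76 × 9.81 = 56.51 N down at 1.67 m → arm 1.67 m, τ = 56.51 × 1.67 = 94.37 N·m clockwise.
Load: 43.7 × 9.81 = 428.7 N down at 2.92 m → arm 2.92 m, τ = 428.7 × 2.92 = 1252 N·m clockwise.
Net load moment about support A = 1561 N·m clockwise.
Reaction R at support B is upward at 2.58 m, arm 2.58 m → moment R × 2.58 counterclockwise.
Στ = 0 ⇒ R × 2.58 = 1561 ⇒ R = 605 N.

R_B ≈ 605 N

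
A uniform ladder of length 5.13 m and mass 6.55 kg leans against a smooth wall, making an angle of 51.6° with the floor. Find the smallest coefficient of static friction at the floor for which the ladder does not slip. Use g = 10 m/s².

μ_min ≈ 0.396

Choose the foot of the ladder as the axis so the floor normal and friction both act there and drop out.
Ladder weight 6.55×10 = 65.5 N acts at 2.565 m along the ladder; its horizontal arm is 2.565·cos51.6° = 1.593 m → τ = 104.3 N·m clockwise.
Wall normal N acts horizontally at the top; its moment arm is the height L sinθ = 5.13·sin51.6° = 4.02 m, counterclockwise.
Setting net torque to zero: N × 4.02 = 104.3 → N = 25.95 N.
ΣFx = 0 ⇒ f = N_wall = 25.95 N. ΣFy = 0 ⇒ N_floor = 65.5 N.
μ_min = f / N_floor = 25.95 / 65.5 = 0.396.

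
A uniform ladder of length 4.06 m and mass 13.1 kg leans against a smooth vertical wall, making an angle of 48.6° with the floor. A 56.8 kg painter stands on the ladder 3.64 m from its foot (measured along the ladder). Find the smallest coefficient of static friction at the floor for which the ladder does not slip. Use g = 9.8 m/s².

μ_min ≈ 0.725

Taking torques about the foot of the ladder:
Ladder weight 13.1×9.8 = 128.4 N acts at 2.03 m along the ladder; its horizontal arm is 2.03·cos48.6° = 1.342 m → τ = 172.3 N·m clockwise.
Painter: 56.8×9.8 = 556.6 N at 3.64 m → arm 2.407 m → τ = 1340 N·m clockwise.
Wall normal N acts horizontally at the top; its moment arm is the height L sinθ = 4.06·sin48.6° = 3.045 m, counterclockwise.
Στ = 0 ⇒ N × 3.045 = 1512 ⇒ N = 496.6 N.
ΣFx = 0 ⇒ f = N_wall = 496.6 N. ΣFy = 0 ⇒ N_floor = 685 N.
μ_min = f / N_floor = 496.6 / 685 = 0.725.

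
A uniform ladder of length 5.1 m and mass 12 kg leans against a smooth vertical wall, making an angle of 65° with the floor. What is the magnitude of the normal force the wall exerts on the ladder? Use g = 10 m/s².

Taking torques about the foot of the ladder:
Ladder weight 12×10 = 120 N acts at 2.55 m along the ladder; its horizontal arm is 2.55·cos65° = 1.078 m → τ = 129.4 N·m clockwise.
Wall normal N acts horizontally at the top; its moment arm is the height L sinθ = 5.1·sin65° = 4.622 m, counterclockwise.
Στ = 0 ⇒ N × 4.622 = 129.4 ⇒ N = 28 N.

N_wall ≈ 28 N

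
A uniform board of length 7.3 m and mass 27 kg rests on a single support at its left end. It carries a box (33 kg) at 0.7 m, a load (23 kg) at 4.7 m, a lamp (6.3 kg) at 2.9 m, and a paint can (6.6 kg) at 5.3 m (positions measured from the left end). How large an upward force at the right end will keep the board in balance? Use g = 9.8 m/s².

About the left end:
Beam weight: 27 × 9.8 = 264.6 N down at 3.65 m → arm 3.65 m, τ = 264.6 × 3.65 = 965.8 N·m clockwise.
Box: 33 × 9.8 = 323.4 N down at 0.7 m → arm 0.7 m, τ = 323.4 × 0.7 = 226.4 N·m clockwise.
Load: 23 × 9.8 = 225.4 N down at 4.7 m → arm 4.7 m, τ = 225.4 × 4.7 = 1059 N·m clockwise.
Lamp: 6.3 × 9.8 = 61.74 N down at 2.9 m → arm 2.9 m, τ = 61.74 × 2.9 = 179 N·m clockwise.
Paint can: 6.6 × 9.8 = 64.68 N down at 5.3 m → arm 5.3 m, τ = 64.68 × 5.3 = 342.8 N·m clockwise.
Net moment of the loads = 2773 N·m clockwise.
The upward force F acts at the right end, arm 7.3 m, giving F × 7.3 counterclockwise.
Balancing moments: F × 7.3 = 2773, giving F = 2773 / 7.3 = 380 N.

F ≈ 380 N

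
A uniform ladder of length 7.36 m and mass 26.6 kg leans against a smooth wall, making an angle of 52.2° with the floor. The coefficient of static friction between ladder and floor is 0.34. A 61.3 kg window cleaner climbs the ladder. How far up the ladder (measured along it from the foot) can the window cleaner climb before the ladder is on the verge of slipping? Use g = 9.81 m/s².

d ≈ 3.03 m

Taking torques about the foot of the ladder:
Ladder weight 26.6×9.81 = 260.9 N acts at 3.68 m along the ladder; its horizontal arm is 3.68·cos52.2° = 2.255 m → τ = 588.3 N·m clockwise.
Window cleaner weight 61.3×9.81 = 601.4 N at distance d → arm d·cos52.2° → τ = 601.4·d·0.6129 clockwise.
Wall normal N at the top has arm L sinθ = 5.816 m counterclockwise, so Στ = 0 gives N·5.816 = 588.3 + 368.6·d.
ΣFy = 0 ⇒ N_floor = 862.3 N, so the maximum friction is μ_s·N_floor = 0.34×862.3 = 293.2 N. ΣFx = 0 ⇒ N_wall = f, so at the slipping point N = 293.2 N.
Substituting: 293.2×5.816 = 588.3 + 368.6·d ⇒ d = (1705 − 588.3) / 368.6 = 3.03 m.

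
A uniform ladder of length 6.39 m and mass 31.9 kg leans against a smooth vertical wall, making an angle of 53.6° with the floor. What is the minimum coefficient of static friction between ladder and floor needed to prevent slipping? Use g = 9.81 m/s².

μ_min ≈ 0.369

Sum moments about the foot of the ladder (the floor normal and friction both act there and drop out).
Ladder weight 31.9×9.81 = 312.9 N acts at 3.195 m along the ladder; its horizontal arm is 3.195·cos53.6° = 1.896 m → τ = 593.3 N·m clockwise.
Wall normal N acts horizontally at the top; its moment arm is the height L sinθ = 6.39·sin53.6° = 5.143 m, counterclockwise.
Balancing moments: N × 5.143 = 593.3, giving N = 115.4 N.
ΣFx = 0 ⇒ f = N_wall = 115.4 N. ΣFy = 0 ⇒ N_floor = 312.9 N.
μ_min = f / N_floor = 115.4 / 312.9 = 0.369.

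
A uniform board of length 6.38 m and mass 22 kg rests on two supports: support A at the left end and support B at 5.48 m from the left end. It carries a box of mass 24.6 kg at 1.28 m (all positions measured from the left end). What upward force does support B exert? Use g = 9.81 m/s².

R_B ≈ 182 N

Choose support A as the axis so its reaction then has zero moment arm.
Beam weight: 22 × 9.81 = 215.8 N down at 3.19 m → arm 3.19 m, τ = 215.8 × 3.19 = 688.4 N·m clockwise.
Box: 24.6 × 9.81 = 241.3 N down at 1.28 m → arm 1.28 m, τ = 241.3 × 1.28 = 308.9 N·m clockwise.
Net load moment about support A = 997.3 N·m clockwise.
Reaction R at support B is upward at 5.48 m, arm 5.48 m → moment R × 5.48 counterclockwise.
Στ = 0 ⇒ R × 5.48 = 997.3 ⇒ R = 182 N.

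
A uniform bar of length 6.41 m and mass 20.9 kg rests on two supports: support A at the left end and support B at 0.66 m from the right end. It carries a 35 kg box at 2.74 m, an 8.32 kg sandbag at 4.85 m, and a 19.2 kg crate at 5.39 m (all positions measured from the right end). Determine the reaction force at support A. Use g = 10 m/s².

R_A ≈ 438 N

Sum moments about support B (its reaction then has zero moment arm).
Beam weight: 20.9 × 10 = 209 N down at 3.205 m → arm 2.545 m, τ = 209 × 2.545 = 531.9 N·m counterclockwise.
Box: 35 × 10 = 350 N down at 2.74 m → arm 2.08 m, τ = 350 × 2.08 = 728 N·m counterclockwise.
Sandbag: 8.32 × 10 = 83.2 N down at 4.85 m → arm 4.19 m, τ = 83.2 × 4.19 = 348.6 N·m counterclockwise.
Crate: 19.2 × 10 = 192 N down at 5.39 m → arm 4.73 m, τ = 192 × 4.73 = 908.2 N·m counterclockwise.
Net load moment about support B = 2517 N·m counterclockwise.
Reaction R at support A is upward at 6.41 m, arm 5.75 m → moment R × 5.75 clockwise.
Setting net torque to zero: R × 5.75 = 2517 → R = 438 N.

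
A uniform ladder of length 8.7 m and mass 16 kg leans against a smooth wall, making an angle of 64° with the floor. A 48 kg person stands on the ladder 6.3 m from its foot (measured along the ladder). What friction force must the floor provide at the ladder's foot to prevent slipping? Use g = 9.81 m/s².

Take moments about the foot of the ladder.
Ladder weight 16×9.81 = 157 N acts at 4.35 m along the ladder; its horizontal arm is 4.35·cos64° = 1.907 m → τ = 299.4 N·m clockwise.
Person: 48×9.81 = 470.9 N at 6.3 m → arm 2.762 m → τ = 1301 N·m clockwise.
Wall normal N acts horizontally at the top; its moment arm is the height L sinθ = 8.7·sin64° = 7.82 m, counterclockwise.
For rotational equilibrium, N × 7.82 = 1600, so N = 205 N.
ΣFx = 0: friction at the foot balances the wall's push, so f = N_wall = 205 N.

f ≈ 205 N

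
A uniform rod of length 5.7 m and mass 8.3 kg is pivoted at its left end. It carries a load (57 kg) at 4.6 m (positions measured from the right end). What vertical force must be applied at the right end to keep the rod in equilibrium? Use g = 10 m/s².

Sum moments about the left end (the unknown pivot reaction has zero arm there).
Beam weight: 8.3 × 10 = 83 N down at 2.85 m → arm 2.85 m, τ = 83 × 2.85 = 236.6 N·m clockwise.
Load: 57 × 10 = 570 N down at 4.6 m → arm 1.1 m, τ = 570 × 1.1 = 627 N·m clockwise.
Net moment of the loads = 863.6 N·m clockwise.
The upward force F acts at the right end, arm 5.7 m, giving F × 5.7 counterclockwise.
Στ = 0 ⇒ F × 5.7 = 863.6 ⇒ F = 863.6 / 5.7 = 152 N.

F ≈ 152 N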